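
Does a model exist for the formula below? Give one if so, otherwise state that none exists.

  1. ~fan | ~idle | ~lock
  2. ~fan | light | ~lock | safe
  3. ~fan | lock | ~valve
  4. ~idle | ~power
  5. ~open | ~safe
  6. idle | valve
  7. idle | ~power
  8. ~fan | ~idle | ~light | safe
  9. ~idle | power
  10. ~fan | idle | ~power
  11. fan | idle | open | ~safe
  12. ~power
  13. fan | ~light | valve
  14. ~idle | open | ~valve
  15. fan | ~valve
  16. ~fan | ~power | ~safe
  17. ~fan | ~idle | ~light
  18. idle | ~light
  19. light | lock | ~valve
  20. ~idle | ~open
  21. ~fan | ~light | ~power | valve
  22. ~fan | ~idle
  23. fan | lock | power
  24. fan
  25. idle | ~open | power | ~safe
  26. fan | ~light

Unit clause (~power) forces power = False.
Unit clause (fan) forces fan = True.
In (~idle | power) only ~idle is left, so idle = False.
In (idle | ~light) only ~light is left, so light = False.
In (idle | valve) only valve is left, so valve = True.
In (light | lock | ~valve) only lock is left, so lock = True.
In (~fan | light | ~lock | safe) only safe is left, so safe = True.
In (~open | ~safe) only ~open is left, so open = False.
All clauses satisfied.

safe=T, valve=T, light=F, fan=T, lock=T, idle=F, open=F, power=F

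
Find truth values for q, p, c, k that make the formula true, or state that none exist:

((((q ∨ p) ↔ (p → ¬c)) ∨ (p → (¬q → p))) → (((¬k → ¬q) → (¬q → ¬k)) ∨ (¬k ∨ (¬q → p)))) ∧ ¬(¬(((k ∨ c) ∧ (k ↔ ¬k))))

Unsatisfiable — no assignment works.

The conjunct ¬(¬(((k ∨ c) ∧ (k ↔ ¬k)))) is unsatisfiable on its own:
  c=F, k=F: evaluates to False.
  c=F, k=T: evaluates to False.
  c=T, k=F: evaluates to False.
  c=T, k=T: evaluates to False.
So the whole conjunction is unsatisfiable.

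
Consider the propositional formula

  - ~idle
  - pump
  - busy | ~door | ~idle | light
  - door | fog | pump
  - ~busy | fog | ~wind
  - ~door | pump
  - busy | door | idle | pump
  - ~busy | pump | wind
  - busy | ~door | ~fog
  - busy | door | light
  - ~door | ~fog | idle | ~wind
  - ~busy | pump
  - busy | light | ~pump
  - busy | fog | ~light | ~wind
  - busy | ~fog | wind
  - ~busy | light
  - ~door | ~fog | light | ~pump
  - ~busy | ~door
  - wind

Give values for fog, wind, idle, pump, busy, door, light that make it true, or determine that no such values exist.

fog=T, wind=T, idle=F, pump=T, busy=T, door=F, light=T

Unit clause (~idle) forces idle = False.
Unit clause (pump) forces pump = True.
Unit clause (wind) forces wind = True.
Try fog = False:
  (~busy | fog | ~wind) forces busy = False.
  (busy | light | ~pump) forces light = True.
  clause (busy | fog | ~light | ~wind) is falsified — backtrack.
So fog = True.
  then (~door | ~fog | idle | ~wind) forces door = False.
Set busy = True.
  then (~busy | light) forces light = True.
All clauses satisfied.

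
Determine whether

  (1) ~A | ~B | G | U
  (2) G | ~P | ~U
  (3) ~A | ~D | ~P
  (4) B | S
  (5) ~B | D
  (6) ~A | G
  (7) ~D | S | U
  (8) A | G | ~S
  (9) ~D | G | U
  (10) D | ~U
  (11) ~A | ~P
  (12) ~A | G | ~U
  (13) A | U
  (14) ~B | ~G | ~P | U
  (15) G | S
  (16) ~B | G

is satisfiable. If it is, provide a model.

Set D = False.
  then (~B | D) forces B = False.
  then (D | ~U) forces U = False.
  then (A | U) forces A = True.
  then (B | S) forces S = True.
  then (~A | G) forces G = True.
  then (~A | ~P) forces P = False.
All clauses satisfied.

D=F, U=F, S=T, B=F, G=T, P=F, A=T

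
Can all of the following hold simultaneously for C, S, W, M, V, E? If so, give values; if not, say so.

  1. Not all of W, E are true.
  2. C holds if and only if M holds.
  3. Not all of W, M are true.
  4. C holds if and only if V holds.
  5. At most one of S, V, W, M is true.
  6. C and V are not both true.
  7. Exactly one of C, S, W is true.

C = False, S = True, W = False, M = False, V = False, E = True

  (1) {W, E}: 1/2 true — not all ✓
  (2) C=F, M=F — same ✓
  (3) {W, M}: 0/2 true — not all ✓
  (4) C=F, V=F — same ✓
  (5) {S, V, W, M}: 1 true — at most one ✓
  (6) C=F, V=F — not both ✓
  (7) {C, S, W}: 1 true — exactly one ✓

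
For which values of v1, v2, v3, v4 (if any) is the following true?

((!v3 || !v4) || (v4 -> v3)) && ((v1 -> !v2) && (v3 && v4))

v1=F, v2=T, v3=T, v4=T

  (!v3 || !v4) || (v4 -> v3) = True
    !v3 || !v4 = False
      !v3 = False
      !v4 = False
    v4 -> v3 = True
  (v1 -> !v2) && (v3 && v4) = True
    v1 -> !v2 = True
      !v2 = False
    v3 && v4 = True
Both conjuncts True, so the formula holds.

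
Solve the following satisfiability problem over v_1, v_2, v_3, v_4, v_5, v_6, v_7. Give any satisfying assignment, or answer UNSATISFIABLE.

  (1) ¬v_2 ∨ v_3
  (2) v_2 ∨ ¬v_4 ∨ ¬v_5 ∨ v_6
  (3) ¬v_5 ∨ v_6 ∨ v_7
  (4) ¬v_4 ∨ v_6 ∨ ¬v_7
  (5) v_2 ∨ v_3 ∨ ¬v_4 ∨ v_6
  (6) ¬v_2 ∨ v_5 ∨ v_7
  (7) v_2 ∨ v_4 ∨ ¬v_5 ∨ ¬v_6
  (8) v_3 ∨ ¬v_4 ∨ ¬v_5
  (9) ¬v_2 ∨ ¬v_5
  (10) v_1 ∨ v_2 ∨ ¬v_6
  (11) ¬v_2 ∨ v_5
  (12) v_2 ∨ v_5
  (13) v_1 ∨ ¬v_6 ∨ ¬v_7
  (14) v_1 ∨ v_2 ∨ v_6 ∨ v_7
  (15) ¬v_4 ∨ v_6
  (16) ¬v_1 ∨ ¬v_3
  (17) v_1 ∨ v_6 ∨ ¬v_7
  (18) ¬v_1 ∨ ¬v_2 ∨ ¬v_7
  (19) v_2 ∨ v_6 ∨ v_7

v_1: True, v_2: False, v_3: False, v_4: False, v_5: True, v_6: False, v_7: True

Set v_1 = True.
  then (¬v_1 ∨ ¬v_3) forces v_3 = False.
  then (¬v_2 ∨ v_3) forces v_2 = False.
  then (v_2 ∨ v_5) forces v_5 = True.
  then (v_3 ∨ ¬v_4 ∨ ¬v_5) forces v_4 = False.
  then (v_2 ∨ v_4 ∨ ¬v_5 ∨ ¬v_6) forces v_6 = False.
  then (v_2 ∨ v_6 ∨ v_7) forces v_7 = True.
All clauses satisfied.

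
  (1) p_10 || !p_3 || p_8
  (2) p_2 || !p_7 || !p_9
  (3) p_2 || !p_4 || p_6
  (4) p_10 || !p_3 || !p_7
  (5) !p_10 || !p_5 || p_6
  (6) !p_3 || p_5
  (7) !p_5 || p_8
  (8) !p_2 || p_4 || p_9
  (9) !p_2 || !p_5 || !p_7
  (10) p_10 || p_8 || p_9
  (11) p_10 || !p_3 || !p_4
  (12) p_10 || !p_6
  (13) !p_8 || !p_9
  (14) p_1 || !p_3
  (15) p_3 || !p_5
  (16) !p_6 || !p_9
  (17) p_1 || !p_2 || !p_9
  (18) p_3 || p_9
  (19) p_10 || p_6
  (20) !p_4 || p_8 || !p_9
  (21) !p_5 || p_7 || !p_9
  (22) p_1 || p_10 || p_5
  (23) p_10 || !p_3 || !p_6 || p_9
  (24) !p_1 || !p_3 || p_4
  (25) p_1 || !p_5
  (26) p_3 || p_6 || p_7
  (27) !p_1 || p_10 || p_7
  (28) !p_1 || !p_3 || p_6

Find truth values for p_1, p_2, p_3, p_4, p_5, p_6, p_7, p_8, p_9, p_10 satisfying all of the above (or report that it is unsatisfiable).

Set p_1 = True.
Set p_2 = False.
Set p_3 = True.
  then (!p_3 || p_5) forces p_5 = True.
  then (!p_5 || p_8) forces p_8 = True.
  then (!p_8 || !p_9) forces p_9 = False.
  then (!p_1 || !p_3 || p_4) forces p_4 = True.
  then (!p_1 || !p_3 || p_6) forces p_6 = True.
  then (p_10 || !p_3 || !p_4) forces p_10 = True.
Set p_7 = False.
All clauses satisfied.

p_1 = True, p_2 = False, p_3 = True, p_4 = True, p_5 = True, p_6 = True, p_7 = False, p_8 = True, p_9 = False, p_10 = True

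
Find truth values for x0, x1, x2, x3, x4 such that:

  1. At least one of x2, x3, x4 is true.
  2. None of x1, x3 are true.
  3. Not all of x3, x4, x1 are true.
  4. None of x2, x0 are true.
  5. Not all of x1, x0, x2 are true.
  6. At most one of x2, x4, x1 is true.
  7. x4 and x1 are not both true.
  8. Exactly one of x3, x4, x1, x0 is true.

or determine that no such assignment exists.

x0 = False, x1 = False, x2 = False, x3 = False, x4 = True

  (1) {x2, x3, x4}: 1 true — at least one ✓
  (2) {x1, x3}: 0 true — none ✓
  (3) {x3, x4, x1}: 1/3 true — not all ✓
  (4) {x2, x0}: 0 true — none ✓
  (5) {x1, x0, x2}: 0/3 true — not all ✓
  (6) {x2, x4, x1}: 1 true — at most one ✓
  (7) x4=T, x1=F — not both ✓
  (8) {x3, x4, x1, x0}: 1 true — exactly one ✓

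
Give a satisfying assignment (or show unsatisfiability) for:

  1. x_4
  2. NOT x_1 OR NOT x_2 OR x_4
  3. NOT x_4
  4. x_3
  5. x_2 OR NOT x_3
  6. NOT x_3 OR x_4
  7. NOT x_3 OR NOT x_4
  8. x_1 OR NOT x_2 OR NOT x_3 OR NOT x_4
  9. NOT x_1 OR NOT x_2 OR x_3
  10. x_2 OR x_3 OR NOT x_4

Case x_4 = True:
  Clause (NOT x_4) is falsified — contradiction.
Case x_4 = False:
  Clause (x_4) is falsified — contradiction.
Both cases fail, so the formula is unsatisfiable.

Unsatisfiable — no assignment works.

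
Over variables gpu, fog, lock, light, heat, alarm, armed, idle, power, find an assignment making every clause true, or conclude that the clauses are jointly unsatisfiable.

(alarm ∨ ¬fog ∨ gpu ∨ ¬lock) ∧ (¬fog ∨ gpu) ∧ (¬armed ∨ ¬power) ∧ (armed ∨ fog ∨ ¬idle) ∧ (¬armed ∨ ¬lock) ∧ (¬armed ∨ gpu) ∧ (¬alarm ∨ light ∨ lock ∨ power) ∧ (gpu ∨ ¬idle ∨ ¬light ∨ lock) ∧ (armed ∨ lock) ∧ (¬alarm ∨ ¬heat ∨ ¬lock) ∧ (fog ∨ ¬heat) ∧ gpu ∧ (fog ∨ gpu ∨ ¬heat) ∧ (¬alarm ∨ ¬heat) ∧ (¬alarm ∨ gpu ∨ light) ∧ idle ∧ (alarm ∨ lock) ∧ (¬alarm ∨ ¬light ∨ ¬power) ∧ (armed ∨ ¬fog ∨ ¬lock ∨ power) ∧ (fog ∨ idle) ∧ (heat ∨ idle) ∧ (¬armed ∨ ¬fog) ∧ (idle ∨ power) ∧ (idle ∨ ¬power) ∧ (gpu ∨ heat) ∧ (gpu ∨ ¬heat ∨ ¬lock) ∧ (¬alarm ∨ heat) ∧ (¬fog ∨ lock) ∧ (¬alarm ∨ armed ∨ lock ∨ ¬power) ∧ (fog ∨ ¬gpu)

gpu=T; fog=T; lock=T; light=T; heat=T; alarm=F; armed=F; idle=T; power=T

Unit clause (gpu) forces gpu = True.
Unit clause (idle) forces idle = True.
In (fog ∨ ¬gpu) only fog is left, so fog = True.
In (¬armed ∨ ¬fog) only ¬armed is left, so armed = False.
In (¬fog ∨ lock) only lock is left, so lock = True.
In (armed ∨ ¬fog ∨ ¬lock ∨ power) only power is left, so power = True.
Set light = True.
  then (¬alarm ∨ ¬light ∨ ¬power) forces alarm = False.
Set heat = True.
All clauses satisfied.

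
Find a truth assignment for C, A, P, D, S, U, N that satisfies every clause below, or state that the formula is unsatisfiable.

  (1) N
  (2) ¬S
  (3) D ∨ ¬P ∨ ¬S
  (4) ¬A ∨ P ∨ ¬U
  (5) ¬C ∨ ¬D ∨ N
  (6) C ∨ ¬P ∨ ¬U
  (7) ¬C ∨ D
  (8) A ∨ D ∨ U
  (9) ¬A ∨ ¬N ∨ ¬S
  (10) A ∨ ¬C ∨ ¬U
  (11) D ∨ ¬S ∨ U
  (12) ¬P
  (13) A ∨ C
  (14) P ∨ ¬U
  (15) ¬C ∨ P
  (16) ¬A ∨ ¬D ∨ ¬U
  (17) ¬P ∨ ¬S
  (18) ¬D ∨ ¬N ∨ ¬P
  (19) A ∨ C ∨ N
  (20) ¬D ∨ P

C = False, A = True, P = False, D = False, S = False, U = False, N = True

Unit clause (N) forces N = True.
Unit clause (¬S) forces S = False.
Unit clause (¬P) forces P = False.
In (P ∨ ¬U) only ¬U is left, so U = False.
In (¬C ∨ P) only ¬C is left, so C = False.
In (¬D ∨ P) only ¬D is left, so D = False.
In (A ∨ D ∨ U) only A is left, so A = True.
All clauses satisfied.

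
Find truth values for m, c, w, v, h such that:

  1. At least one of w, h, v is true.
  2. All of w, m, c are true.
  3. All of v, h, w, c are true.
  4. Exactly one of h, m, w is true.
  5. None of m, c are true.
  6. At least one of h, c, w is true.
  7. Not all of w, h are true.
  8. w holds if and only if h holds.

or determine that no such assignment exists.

UNSATISFIABLE

Case m = True:
  Constraint (5) is violated (m=T) — contradiction.
Case m = False:
  Constraint (2) is violated (m=F) — contradiction.
Both cases fail — unsatisfiable.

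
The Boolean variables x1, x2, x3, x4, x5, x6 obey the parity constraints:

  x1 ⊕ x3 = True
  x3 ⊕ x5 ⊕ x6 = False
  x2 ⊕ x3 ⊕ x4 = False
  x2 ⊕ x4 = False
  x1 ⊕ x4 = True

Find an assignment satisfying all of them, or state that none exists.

x1 = True, x2 = False, x3 = False, x4 = False, x5 = True, x6 = True

x1 ⊕ x3 = T ⊕ F = True ✓
x3 ⊕ x5 ⊕ x6 = F ⊕ T ⊕ T = False ✓
x2 ⊕ x3 ⊕ x4 = F ⊕ F ⊕ F = False ✓
x2 ⊕ x4 = F ⊕ F = False ✓
x1 ⊕ x4 = T ⊕ F = True ✓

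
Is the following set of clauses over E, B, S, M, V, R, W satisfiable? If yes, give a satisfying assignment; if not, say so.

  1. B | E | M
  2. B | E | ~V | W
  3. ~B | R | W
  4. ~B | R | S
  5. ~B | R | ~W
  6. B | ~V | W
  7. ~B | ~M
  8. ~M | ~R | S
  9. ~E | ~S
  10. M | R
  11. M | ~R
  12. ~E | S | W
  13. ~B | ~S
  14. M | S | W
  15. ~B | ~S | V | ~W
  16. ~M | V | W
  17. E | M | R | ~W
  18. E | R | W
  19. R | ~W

Set E = False.
Set B = False.
  then (B | E | M) forces M = True.
Try S = False:
  (~M | ~R | S) forces R = False.
  (E | R | W) forces W = True.
  clause (R | ~W) is falsified — backtrack.
So S = True.
Set V = False.
  then (~M | V | W) forces W = True.
  then (R | ~W) forces R = True.
All clauses satisfied.

E = False; B = False; S = True; M = True; V = False; R = True; W = True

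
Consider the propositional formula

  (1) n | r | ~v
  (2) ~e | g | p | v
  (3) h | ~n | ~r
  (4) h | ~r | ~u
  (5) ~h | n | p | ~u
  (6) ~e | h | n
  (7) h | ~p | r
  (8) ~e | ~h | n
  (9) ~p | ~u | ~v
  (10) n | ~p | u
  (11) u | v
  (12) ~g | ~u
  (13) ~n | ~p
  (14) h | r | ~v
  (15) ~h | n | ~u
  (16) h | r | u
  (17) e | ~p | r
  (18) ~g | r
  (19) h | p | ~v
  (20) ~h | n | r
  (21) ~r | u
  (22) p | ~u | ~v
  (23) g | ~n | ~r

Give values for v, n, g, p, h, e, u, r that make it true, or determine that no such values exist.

v = True, n = True, g = False, p = False, h = True, e = False, u = False, r = False

Set v = True.
Try n = False:
  (n | r | ~v) forces r = True.
  (~r | u) forces u = True.
  (h | ~r | ~u) forces h = True.
  clause (~h | n | ~u) is falsified — backtrack.
So n = True.
  then (~n | ~p) forces p = False.
  then (h | p | ~v) forces h = True.
  then (p | ~u | ~v) forces u = False.
  then (~r | u) forces r = False.
  then (~g | r) forces g = False.
Set e = False.
All clauses satisfied.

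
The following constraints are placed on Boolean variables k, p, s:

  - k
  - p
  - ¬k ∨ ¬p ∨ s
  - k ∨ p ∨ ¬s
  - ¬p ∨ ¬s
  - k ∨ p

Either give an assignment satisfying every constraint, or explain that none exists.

Case k = True:
  (p) forces p = True.
  (¬k ∨ ¬p ∨ s) forces s = True.
  Clause (¬p ∨ ¬s) is falsified — contradiction.
Case k = False:
  Clause (k) is falsified — contradiction.
Both cases fail, so the formula is unsatisfiable.

No satisfying assignment exists.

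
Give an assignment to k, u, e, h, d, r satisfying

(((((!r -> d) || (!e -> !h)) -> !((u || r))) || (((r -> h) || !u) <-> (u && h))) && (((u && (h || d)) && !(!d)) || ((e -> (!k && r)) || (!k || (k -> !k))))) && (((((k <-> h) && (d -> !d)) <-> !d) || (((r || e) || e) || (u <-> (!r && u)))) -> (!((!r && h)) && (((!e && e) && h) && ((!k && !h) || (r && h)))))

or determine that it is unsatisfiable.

No satisfying assignment exists.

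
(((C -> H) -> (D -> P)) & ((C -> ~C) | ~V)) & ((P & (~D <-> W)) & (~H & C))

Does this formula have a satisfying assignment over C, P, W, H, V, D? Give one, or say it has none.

C = True; P = True; W = False; H = False; V = False; D = True

  ((C -> H) -> (D -> P)) & ((C -> ~C) | ~V) = True
    (C -> H) -> (D -> P) = True
      C -> H = False
      D -> P = True
    (C -> ~C) | ~V = True
      C -> ~C = False
        ~C = False
      ~V = True
  (P & (~D <-> W)) & (~H & C) = True
    P & (~D <-> W) = True
      ~D <-> W = True
        ~D = False
    ~H & C = True
      ~H = True
Both conjuncts True, so the formula holds.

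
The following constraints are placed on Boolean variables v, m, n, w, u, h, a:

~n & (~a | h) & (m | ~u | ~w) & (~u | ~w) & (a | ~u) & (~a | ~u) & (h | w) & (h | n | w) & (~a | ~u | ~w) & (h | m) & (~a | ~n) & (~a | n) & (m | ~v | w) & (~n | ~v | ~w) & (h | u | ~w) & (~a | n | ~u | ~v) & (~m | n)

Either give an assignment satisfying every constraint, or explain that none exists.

v=T, m=F, n=F, w=T, u=F, h=T, a=F

Unit clause (~n) forces n = False.
In (~a | n) only ~a is left, so a = False.
In (~m | n) only ~m is left, so m = False.
In (a | ~u) only ~u is left, so u = False.
In (h | m) only h is left, so h = True.
Set v = True.
  then (m | ~v | w) forces w = True.
All clauses satisfied.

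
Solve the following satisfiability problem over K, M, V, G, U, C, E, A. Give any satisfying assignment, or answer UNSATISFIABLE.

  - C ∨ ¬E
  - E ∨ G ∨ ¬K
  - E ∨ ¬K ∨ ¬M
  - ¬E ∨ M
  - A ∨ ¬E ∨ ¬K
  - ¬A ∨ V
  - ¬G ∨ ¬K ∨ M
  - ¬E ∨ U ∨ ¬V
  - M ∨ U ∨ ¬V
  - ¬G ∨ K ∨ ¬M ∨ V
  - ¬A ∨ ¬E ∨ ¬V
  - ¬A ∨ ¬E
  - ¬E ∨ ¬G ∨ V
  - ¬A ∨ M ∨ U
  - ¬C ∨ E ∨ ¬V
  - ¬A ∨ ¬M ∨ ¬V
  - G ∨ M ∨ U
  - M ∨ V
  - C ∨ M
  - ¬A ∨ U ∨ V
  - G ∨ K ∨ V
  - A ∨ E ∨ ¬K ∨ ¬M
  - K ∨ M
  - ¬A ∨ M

Set K = False.
  then (K ∨ M) forces M = True.
Try V = False:
  (¬A ∨ V) forces A = False.
  (¬G ∨ K ∨ ¬M ∨ V) forces G = False.
  clause (G ∨ K ∨ V) is falsified — backtrack.
So V = True.
  then (¬A ∨ ¬M ∨ ¬V) forces A = False.
Set G = False.
Set U = False.
  then (¬E ∨ U ∨ ¬V) forces E = False.
  then (¬C ∨ E ∨ ¬V) forces C = False.
All clauses satisfied.

K = False; M = True; V = True; G = False; U = False; C = False; E = False; A = False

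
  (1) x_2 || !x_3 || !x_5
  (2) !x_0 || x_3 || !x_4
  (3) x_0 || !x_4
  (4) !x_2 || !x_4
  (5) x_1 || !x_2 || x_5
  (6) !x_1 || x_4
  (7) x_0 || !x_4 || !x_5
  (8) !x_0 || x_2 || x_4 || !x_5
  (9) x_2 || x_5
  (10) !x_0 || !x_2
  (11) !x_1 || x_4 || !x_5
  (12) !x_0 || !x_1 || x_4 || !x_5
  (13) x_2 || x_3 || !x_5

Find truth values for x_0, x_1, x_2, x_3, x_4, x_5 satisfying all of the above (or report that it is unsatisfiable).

Set x_0 = False.
  then (x_0 || !x_4) forces x_4 = False.
  then (!x_1 || x_4) forces x_1 = False.
Try x_2 = False:
  (x_2 || x_5) forces x_5 = True.
  (x_2 || !x_3 || !x_5) forces x_3 = False.
  clause (x_2 || x_3 || !x_5) is falsified — backtrack.
So x_2 = True.
  then (x_1 || !x_2 || x_5) forces x_5 = True.
Set x_3 = True.
All clauses satisfied.

x_0: False, x_1: False, x_2: True, x_3: True, x_4: False, x_5: True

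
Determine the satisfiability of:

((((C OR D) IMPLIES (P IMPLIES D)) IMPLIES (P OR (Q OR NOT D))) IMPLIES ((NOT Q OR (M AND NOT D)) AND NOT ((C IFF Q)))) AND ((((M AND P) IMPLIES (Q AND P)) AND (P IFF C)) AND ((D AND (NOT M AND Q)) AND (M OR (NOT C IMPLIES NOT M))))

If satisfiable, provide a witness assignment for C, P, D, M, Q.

The formula is unsatisfiable.

Case M = True: the conjunct NOT M is False.
Case M = False: the formula simplifies to ((((C OR D) IMPLIES (P IMPLIES D)) IMPLIES (P OR (Q OR NOT D))) IMPLIES (NOT Q AND NOT ((C IFF Q)))) AND ((P IFF C) AND (D AND Q)).
  Q = True: the conjunct (((C OR D) IMPLIES (P IMPLIES D)) IMPLIES (P OR (Q OR NOT D))) IMPLIES (NOT Q AND NOT ((C IFF Q))) becomes (((C OR D) IMPLIES (P IMPLIES D)) IMPLIES True) IMPLIES (False AND NOT C) = False.
  Q = False: the conjunct Q is False.
Both cases fail — unsatisfiable.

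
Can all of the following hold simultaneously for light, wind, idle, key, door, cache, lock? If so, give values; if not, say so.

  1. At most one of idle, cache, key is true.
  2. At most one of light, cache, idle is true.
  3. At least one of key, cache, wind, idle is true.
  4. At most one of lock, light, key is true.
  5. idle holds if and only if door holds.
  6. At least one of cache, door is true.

light=F, wind=T, idle=T, key=F, door=T, cache=F, lock=F

  (1) {idle, cache, key}: 1 true — at most one ✓
  (2) {light, cache, idle}: 1 true — at most one ✓
  (3) {key, cache, wind, idle}: 2 true — at least one ✓
  (4) {lock, light, key}: 0 true — at most one ✓
  (5) idle=T, door=T — same ✓
  (6) {cache, door}: 1 true — at least one ✓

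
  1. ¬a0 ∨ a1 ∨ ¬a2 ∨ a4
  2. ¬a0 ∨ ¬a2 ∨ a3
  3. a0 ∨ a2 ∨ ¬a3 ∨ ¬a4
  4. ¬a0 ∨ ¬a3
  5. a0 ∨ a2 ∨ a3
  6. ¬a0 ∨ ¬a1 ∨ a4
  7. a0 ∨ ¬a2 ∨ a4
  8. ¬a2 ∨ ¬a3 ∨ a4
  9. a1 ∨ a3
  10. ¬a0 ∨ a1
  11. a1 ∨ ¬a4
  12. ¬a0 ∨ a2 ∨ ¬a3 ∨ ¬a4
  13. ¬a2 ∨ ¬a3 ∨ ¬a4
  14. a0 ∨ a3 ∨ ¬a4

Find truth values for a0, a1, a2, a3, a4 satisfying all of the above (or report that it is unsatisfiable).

Set a0 = False.
Set a1 = False.
  then (a1 ∨ a3) forces a3 = True.
  then (a1 ∨ ¬a4) forces a4 = False.
  then (a0 ∨ ¬a2 ∨ a4) forces a2 = False.
All clauses satisfied.

a0 = False, a1 = False, a2 = False, a3 = True, a4 = False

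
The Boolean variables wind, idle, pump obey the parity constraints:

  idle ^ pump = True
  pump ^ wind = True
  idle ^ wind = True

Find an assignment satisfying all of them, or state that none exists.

Adding constraints 1, 2, 3 mod 2: every variable appears an even number of times on the left, so the left side is 0.
But the right sides sum to 1 (mod 2). 0 ≠ 1 — the system is inconsistent.

The formula is unsatisfiable.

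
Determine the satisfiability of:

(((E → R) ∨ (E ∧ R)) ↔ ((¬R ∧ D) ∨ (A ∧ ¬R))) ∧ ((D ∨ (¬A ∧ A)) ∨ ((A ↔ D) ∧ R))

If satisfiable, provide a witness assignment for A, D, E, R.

A = False, D = True, E = False, R = False

  ((E → R) ∨ (E ∧ R)) ↔ ((¬R ∧ D) ∨ (A ∧ ¬R)) = True
    (E → R) ∨ (E ∧ R) = True
      E → R = True
      E ∧ R = False
    (¬R ∧ D) ∨ (A ∧ ¬R) = True
      ¬R ∧ D = True
        ¬R = True
      A ∧ ¬R = False
        ¬R = True
  (D ∨ (¬A ∧ A)) ∨ ((A ↔ D) ∧ R) = True
    D ∨ (¬A ∧ A) = True
      ¬A ∧ A = False
        ¬A = True
    (A ↔ D) ∧ R = False
      A ↔ D = False
Both conjuncts True, so the formula holds.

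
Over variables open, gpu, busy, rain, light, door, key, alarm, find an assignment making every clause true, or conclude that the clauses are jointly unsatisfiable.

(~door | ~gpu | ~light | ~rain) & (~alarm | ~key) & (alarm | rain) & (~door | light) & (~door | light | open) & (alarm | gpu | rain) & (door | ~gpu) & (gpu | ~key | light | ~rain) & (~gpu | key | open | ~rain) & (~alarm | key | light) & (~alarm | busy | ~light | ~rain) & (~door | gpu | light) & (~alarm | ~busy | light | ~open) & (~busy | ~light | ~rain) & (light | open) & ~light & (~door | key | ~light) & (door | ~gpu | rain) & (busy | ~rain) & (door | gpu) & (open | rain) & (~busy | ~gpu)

No satisfying assignment exists.

Case light = True:
  Clause (~light) is falsified — contradiction.
Case light = False:
  (~door | light) forces door = False.
  (door | ~gpu) forces gpu = False.
  Clause (door | gpu) is falsified — contradiction.
Both cases fail, so the formula is unsatisfiable.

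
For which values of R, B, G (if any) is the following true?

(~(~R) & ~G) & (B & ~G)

R = True, B = True, G = False

  ~(~R) & ~G = True
    ~(~R) = True
      ~R = False
    ~G = True
  B & ~G = True
    ~G = True
Both conjuncts True, so the formula holds.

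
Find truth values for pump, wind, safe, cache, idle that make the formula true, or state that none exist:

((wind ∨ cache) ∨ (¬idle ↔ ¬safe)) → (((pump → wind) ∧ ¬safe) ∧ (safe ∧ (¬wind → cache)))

pump=T, wind=F, safe=T, cache=F, idle=F

  ((wind ∨ cache) ∨ (¬idle ↔ ¬safe)) → (((pump → wind) ∧ ¬safe) ∧ (safe ∧ (¬wind → cache))) = True
    (wind ∨ cache) ∨ (¬idle ↔ ¬safe) = False
      wind ∨ cache = False
      ¬idle ↔ ¬safe = False
        ¬idle = True
        ¬safe = False
    ((pump → wind) ∧ ¬safe) ∧ (safe ∧ (¬wind → cache)) = False
      (pump → wind) ∧ ¬safe = False
        pump → wind = False
        ¬safe = False
      safe ∧ (¬wind → cache) = False
        ¬wind → cache = False
          ¬wind = True
The formula evaluates to True.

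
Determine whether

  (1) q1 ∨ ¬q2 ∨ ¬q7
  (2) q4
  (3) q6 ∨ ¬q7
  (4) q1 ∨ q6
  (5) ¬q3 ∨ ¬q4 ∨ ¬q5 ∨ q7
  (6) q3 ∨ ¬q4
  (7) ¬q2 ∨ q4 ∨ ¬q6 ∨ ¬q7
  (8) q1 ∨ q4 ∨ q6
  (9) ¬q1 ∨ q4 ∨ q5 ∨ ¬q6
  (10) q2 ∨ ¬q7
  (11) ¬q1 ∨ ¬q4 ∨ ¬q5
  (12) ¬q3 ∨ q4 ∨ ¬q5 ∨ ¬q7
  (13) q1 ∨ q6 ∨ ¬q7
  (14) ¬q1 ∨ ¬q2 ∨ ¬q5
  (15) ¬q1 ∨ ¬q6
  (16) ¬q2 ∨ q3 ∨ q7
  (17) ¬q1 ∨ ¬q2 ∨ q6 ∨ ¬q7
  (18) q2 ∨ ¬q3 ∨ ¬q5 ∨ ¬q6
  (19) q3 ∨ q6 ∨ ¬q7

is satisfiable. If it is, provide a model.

q1 = False, q2 = True, q3 = True, q4 = True, q5 = False, q6 = True, q7 = False

Unit clause (q4) forces q4 = True.
In (q3 ∨ ¬q4) only q3 is left, so q3 = True.
Set q1 = False.
  then (q1 ∨ q6) forces q6 = True.
Set q2 = True.
  then (q1 ∨ ¬q2 ∨ ¬q7) forces q7 = False.
  then (¬q3 ∨ ¬q4 ∨ ¬q5 ∨ q7) forces q5 = False.
All clauses satisfied.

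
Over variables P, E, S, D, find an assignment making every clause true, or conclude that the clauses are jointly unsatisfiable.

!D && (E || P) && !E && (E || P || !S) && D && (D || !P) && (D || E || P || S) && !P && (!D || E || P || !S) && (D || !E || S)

UNSATISFIABLE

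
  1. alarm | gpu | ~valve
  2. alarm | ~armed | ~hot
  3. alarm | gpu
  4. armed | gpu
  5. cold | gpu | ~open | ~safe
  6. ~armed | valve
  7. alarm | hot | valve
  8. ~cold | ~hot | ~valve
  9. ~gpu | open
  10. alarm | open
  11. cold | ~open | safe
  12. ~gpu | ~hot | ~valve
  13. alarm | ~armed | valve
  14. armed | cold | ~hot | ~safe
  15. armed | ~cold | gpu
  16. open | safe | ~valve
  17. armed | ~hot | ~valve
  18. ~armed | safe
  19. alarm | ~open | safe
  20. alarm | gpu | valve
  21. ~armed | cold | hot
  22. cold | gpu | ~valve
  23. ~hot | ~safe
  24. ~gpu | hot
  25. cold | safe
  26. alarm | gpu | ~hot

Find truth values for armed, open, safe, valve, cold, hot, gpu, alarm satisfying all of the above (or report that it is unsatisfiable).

Set armed = False.
  then (armed | gpu) forces gpu = True.
  then (~gpu | open) forces open = True.
  then (~gpu | hot) forces hot = True.
  then (~gpu | ~hot | ~valve) forces valve = False.
  then (~hot | ~safe) forces safe = False.
  then (cold | safe) forces cold = True.
  then (alarm | ~open | safe) forces alarm = True.
All clauses satisfied.

armed: False; open: True; safe: False; valve: False; cold: True; hot: True; gpu: True; alarm: True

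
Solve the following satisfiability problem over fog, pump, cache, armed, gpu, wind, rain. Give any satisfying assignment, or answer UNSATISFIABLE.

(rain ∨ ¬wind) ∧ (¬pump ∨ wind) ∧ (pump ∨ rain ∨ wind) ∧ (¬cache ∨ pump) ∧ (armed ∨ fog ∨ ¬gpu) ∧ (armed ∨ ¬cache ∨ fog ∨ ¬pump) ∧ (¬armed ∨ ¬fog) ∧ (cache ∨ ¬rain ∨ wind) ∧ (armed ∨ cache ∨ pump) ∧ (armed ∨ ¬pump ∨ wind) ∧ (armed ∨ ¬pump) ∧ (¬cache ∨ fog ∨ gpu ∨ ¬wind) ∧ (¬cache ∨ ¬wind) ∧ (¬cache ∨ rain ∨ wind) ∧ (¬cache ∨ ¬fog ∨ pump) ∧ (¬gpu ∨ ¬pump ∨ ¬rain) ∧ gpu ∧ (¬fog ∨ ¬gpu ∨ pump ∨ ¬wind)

fog=F, pump=F, cache=F, armed=T, gpu=T, wind=T, rain=T

Unit clause (gpu) forces gpu = True.
Set fog = False.
  then (armed ∨ fog ∨ ¬gpu) forces armed = True.
Try pump = True:
  (¬pump ∨ wind) forces wind = True.
  (rain ∨ ¬wind) forces rain = True.
  clause (¬gpu ∨ ¬pump ∨ ¬rain) is falsified — backtrack.
So pump = False.
  then (¬cache ∨ pump) forces cache = False.
Try wind = False:
  (pump ∨ rain ∨ wind) forces rain = True.
  clause (cache ∨ ¬rain ∨ wind) is falsified — backtrack.
So wind = True.
  then (rain ∨ ¬wind) forces rain = True.
All clauses satisfied.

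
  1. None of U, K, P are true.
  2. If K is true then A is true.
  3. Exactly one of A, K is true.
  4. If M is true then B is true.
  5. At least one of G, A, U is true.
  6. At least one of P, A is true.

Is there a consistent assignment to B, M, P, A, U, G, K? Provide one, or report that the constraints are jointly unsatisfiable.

B = False, M = False, P = False, A = True, U = False, G = False, K = False

  (1) {U, K, P}: 0 true — none ✓
  (2) K=F ⇒ A: vacuous ✓
  (3) {A, K}: 1 true — exactly one ✓
  (4) M=F ⇒ B: vacuous ✓
  (5) {G, A, U}: 1 true — at least one ✓
  (6) {P, A}: 1 true — at least one ✓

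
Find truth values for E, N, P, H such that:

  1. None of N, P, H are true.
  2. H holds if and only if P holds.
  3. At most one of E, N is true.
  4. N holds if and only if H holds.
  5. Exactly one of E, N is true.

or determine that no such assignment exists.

E=T; N=F; P=F; H=F

  (1) {N, P, H}: 0 true — none ✓
  (2) H=F, P=F — same ✓
  (3) {E, N}: 1 true — at most one ✓
  (4) N=F, H=F — same ✓
  (5) {E, N}: 1 true — exactly one ✓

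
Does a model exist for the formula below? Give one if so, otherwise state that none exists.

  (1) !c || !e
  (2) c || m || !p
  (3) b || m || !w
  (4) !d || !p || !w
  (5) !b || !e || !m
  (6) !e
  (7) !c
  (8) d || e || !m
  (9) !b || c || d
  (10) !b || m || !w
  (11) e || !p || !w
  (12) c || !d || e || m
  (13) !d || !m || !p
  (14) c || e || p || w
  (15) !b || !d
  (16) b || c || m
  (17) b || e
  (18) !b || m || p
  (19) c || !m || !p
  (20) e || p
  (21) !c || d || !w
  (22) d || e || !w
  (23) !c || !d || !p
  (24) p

No satisfying assignment exists.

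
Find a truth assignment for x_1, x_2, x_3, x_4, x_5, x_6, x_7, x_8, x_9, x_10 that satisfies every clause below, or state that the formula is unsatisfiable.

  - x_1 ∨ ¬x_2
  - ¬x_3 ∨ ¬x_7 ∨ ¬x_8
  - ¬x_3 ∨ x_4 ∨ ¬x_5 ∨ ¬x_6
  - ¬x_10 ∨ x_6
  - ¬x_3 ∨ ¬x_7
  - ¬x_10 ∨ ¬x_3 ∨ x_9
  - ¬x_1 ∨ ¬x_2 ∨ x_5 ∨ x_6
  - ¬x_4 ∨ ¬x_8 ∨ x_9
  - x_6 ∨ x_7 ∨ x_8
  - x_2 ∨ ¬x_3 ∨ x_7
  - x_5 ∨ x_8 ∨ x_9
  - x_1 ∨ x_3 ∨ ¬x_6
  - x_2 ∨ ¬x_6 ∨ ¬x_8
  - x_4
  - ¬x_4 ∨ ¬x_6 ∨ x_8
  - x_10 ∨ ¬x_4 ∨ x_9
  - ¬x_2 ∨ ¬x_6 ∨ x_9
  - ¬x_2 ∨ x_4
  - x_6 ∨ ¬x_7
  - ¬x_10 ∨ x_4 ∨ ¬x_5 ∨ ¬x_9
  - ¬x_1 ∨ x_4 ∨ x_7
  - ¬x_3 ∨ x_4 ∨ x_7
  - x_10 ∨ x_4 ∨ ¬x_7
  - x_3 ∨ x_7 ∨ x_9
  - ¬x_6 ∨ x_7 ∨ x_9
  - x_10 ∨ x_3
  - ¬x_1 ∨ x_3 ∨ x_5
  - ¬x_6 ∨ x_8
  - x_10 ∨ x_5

x_1: True; x_2: True; x_3: True; x_4: True; x_5: False; x_6: True; x_7: False; x_8: True; x_9: True; x_10: True

Unit clause (x_4) forces x_4 = True.
Set x_1 = True.
Set x_2 = True.
Set x_3 = True.
  then (¬x_3 ∨ ¬x_7) forces x_7 = False.
Set x_5 = False.
  then (¬x_1 ∨ ¬x_2 ∨ x_5 ∨ x_6) forces x_6 = True.
  then (¬x_4 ∨ ¬x_6 ∨ x_8) forces x_8 = True.
  then (¬x_2 ∨ ¬x_6 ∨ x_9) forces x_9 = True.
  then (x_10 ∨ x_5) forces x_10 = True.
All clauses satisfied.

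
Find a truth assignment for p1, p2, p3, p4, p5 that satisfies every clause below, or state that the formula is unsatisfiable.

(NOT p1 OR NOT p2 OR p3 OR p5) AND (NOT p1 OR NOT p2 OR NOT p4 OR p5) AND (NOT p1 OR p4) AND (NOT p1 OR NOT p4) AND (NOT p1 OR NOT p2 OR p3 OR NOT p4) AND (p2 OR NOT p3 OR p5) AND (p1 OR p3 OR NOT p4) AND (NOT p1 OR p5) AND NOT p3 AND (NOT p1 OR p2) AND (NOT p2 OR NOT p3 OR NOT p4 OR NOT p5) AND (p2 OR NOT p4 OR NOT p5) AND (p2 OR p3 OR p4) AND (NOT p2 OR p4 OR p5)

Unit clause (NOT p3) forces p3 = False.
Try p1 = True:
  (NOT p1 OR p4) forces p4 = True.
  clause (NOT p1 OR NOT p4) is falsified — backtrack.
So p1 = False.
  then (p1 OR p3 OR NOT p4) forces p4 = False.
  then (p2 OR p3 OR p4) forces p2 = True.
  then (NOT p2 OR p4 OR p5) forces p5 = True.
All clauses satisfied.

p1=F, p2=T, p3=F, p4=F, p5=T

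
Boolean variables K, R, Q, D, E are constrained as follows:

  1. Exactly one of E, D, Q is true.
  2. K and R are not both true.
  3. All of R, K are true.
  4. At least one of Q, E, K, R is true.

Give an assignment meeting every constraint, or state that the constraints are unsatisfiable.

Case K = True:
  (2) with K=T forces R = False.
  Constraint (3) is violated (R=F) — contradiction.
Case K = False:
  Constraint (3) is violated (K=F) — contradiction.
Both cases fail — unsatisfiable.

The formula is unsatisfiable.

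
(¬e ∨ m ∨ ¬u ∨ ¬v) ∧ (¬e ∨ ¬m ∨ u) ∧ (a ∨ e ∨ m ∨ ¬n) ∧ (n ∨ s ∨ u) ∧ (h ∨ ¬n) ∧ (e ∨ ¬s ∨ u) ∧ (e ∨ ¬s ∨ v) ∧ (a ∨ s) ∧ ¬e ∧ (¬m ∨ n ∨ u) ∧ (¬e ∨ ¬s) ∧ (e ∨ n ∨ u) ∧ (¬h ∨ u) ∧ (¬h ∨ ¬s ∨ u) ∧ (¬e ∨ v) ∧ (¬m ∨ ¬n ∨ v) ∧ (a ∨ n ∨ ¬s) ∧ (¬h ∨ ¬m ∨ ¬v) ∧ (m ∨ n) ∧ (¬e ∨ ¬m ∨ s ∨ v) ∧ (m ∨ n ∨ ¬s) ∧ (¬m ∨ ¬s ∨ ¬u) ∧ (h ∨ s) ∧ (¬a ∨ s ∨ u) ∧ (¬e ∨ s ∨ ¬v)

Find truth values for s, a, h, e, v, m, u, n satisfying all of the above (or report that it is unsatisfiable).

s = False; a = True; h = True; e = False; v = True; m = False; u = True; n = True

Unit clause (¬e) forces e = False.
Set s = False.
  then (a ∨ s) forces a = True.
  then (h ∨ s) forces h = True.
  then (¬a ∨ s ∨ u) forces u = True.
Set v = True.
  then (¬h ∨ ¬m ∨ ¬v) forces m = False.
  then (m ∨ n) forces n = True.
All clauses satisfied.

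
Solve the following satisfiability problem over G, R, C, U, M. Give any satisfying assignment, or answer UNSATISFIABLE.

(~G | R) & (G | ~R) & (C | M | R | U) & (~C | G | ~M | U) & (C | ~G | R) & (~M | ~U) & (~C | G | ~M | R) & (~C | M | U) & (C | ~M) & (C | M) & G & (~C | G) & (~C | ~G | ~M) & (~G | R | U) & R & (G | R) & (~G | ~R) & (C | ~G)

Unsatisfiable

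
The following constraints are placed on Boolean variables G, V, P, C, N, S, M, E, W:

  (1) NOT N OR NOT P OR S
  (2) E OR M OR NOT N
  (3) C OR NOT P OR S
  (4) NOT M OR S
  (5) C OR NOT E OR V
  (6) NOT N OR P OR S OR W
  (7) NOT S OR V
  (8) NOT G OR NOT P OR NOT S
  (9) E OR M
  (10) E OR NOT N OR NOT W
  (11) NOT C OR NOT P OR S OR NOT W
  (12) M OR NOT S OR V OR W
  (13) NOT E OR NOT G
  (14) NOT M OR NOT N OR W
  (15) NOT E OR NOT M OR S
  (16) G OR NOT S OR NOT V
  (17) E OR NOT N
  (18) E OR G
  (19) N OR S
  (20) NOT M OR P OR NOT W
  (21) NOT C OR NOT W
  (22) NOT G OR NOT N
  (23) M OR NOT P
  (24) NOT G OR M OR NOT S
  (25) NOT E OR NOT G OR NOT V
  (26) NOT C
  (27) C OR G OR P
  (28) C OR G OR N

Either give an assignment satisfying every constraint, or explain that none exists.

G: True, V: True, P: False, C: False, N: False, S: True, M: True, E: False, W: False

Unit clause (NOT C) forces C = False.
Set G = True.
  then (NOT E OR NOT G) forces E = False.
  then (E OR NOT N) forces N = False.
  then (N OR S) forces S = True.
  then (NOT G OR M OR NOT S) forces M = True.
  then (NOT S OR V) forces V = True.
  then (NOT G OR NOT P OR NOT S) forces P = False.
  then (NOT M OR P OR NOT W) forces W = False.
All clauses satisfied.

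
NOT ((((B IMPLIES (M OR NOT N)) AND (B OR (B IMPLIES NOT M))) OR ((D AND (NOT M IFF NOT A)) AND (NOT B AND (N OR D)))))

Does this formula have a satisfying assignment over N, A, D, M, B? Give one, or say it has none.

N = True, A = False, D = True, M = False, B = True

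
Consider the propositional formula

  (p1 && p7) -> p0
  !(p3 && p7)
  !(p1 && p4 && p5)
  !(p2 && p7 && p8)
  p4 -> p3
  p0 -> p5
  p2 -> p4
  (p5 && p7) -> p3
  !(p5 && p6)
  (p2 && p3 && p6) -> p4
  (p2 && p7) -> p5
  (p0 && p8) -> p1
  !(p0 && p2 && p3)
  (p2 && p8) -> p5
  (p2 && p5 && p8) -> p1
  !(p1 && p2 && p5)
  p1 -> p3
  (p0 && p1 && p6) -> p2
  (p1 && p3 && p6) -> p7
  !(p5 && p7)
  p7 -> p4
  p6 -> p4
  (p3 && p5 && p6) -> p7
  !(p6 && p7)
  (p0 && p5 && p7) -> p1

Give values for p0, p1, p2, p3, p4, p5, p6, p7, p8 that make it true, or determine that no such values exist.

p0 = True, p1 = True, p2 = False, p3 = True, p4 = False, p5 = True, p6 = False, p7 = False, p8 = False

Set p0 = True.
  then (!p0 || p5) forces p5 = True.
  then (!p5 || !p6) forces p6 = False.
  then (!p5 || !p7) forces p7 = False.
Set p1 = True.
  then (!p1 || !p4 || !p5) forces p4 = False.
  then (!p1 || p3) forces p3 = True.
  then (!p1 || !p2 || !p5) forces p2 = False.
Set p8 = False.
All clauses satisfied.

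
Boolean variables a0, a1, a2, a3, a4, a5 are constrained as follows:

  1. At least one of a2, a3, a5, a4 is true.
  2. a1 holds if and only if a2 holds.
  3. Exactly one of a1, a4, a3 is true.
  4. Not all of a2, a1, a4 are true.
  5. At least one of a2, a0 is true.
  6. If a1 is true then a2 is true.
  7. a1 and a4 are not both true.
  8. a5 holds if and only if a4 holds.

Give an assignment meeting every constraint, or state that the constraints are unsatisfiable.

a0: True, a1: False, a2: False, a3: True, a4: False, a5: False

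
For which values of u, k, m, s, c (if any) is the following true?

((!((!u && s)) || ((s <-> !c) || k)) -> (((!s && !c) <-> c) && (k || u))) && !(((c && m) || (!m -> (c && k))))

u=T, k=T, m=F, s=T, c=F

  (!((!u && s)) || ((s <-> !c) || k)) -> (((!s && !c) <-> c) && (k || u)) = True
    !((!u && s)) || ((s <-> !c) || k) = True
      !((!u && s)) = True
        !u && s = False
          !u = False
      (s <-> !c) || k = True
        s <-> !c = True
          !c = True
    ((!s && !c) <-> c) && (k || u) = True
      (!s && !c) <-> c = True
        !s && !c = False
          !s = False
          !c = True
      k || u = True
  !(((c && m) || (!m -> (c && k)))) = True
    (c && m) || (!m -> (c && k)) = False
      c && m = False
      !m -> (c && k) = False
        !m = True
        c && k = False
Both conjuncts True, so the formula holds.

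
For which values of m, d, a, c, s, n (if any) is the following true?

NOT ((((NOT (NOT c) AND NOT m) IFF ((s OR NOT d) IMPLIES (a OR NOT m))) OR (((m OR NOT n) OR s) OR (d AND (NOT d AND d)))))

m = False, d = True, a = False, c = False, s = False, n = True

  NOT ((((NOT (NOT c) AND NOT m) IFF ((s OR NOT d) IMPLIES (a OR NOT m))) OR (((m OR NOT n) OR s) OR (d AND (NOT d AND d))))) = True
    ((NOT (NOT c) AND NOT m) IFF ((s OR NOT d) IMPLIES (a OR NOT m))) OR (((m OR NOT n) OR s) OR (d AND (NOT d AND d))) = False
      (NOT (NOT c) AND NOT m) IFF ((s OR NOT d) IMPLIES (a OR NOT m)) = False
        NOT (NOT c) AND NOT m = False
          NOT (NOT c) = False
            NOT c = True
          NOT m = True
        (s OR NOT d) IMPLIES (a OR NOT m) = True
          s OR NOT d = False
            NOT d = False
          a OR NOT m = True
            NOT m = True
      ((m OR NOT n) OR s) OR (d AND (NOT d AND d)) = False
        (m OR NOT n) OR s = False
          m OR NOT n = False
            NOT n = False
        d AND (NOT d AND d) = False
          NOT d AND d = False
            NOT d = False
The formula evaluates to True.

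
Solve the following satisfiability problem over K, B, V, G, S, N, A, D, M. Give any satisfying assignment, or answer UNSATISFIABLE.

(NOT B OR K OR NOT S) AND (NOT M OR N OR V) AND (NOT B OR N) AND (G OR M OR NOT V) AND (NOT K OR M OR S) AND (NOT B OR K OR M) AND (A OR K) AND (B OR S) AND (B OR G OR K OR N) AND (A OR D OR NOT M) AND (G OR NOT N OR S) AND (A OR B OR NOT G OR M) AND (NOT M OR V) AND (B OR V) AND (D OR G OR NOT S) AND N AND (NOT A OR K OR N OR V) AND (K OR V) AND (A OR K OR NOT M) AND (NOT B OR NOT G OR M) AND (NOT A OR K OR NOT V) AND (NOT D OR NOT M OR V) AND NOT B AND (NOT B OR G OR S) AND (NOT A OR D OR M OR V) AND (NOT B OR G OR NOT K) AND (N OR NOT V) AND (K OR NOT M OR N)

K = True, B = False, V = True, G = False, S = True, N = True, A = False, D = True, M = True

Unit clause (N) forces N = True.
Unit clause (NOT B) forces B = False.
In (B OR S) only S is left, so S = True.
In (B OR V) only V is left, so V = True.
Try K = False:
  (A OR K) forces A = True.
  clause (NOT A OR K OR NOT V) is falsified — backtrack.
So K = True.
Set G = False.
  then (G OR M OR NOT V) forces M = True.
  then (D OR G OR NOT S) forces D = True.
Set A = False.
All clauses satisfied.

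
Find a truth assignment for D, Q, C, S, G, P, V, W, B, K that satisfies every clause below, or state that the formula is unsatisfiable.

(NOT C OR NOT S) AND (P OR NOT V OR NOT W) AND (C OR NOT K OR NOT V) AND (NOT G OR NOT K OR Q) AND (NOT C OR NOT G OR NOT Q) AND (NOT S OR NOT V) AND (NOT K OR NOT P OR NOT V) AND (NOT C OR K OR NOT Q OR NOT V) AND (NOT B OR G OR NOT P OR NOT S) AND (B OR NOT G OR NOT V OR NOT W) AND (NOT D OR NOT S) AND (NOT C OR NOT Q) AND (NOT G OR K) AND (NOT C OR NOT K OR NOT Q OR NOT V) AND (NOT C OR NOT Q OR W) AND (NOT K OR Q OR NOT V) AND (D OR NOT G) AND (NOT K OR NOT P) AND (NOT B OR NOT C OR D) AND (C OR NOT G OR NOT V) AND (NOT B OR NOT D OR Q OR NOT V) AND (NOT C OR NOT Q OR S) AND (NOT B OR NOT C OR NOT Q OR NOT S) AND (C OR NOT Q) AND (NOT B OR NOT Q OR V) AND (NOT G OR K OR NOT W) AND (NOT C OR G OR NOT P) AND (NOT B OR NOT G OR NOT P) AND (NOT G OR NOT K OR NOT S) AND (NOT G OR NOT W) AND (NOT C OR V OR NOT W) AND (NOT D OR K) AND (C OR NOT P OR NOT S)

D = False, Q = False, C = False, S = False, G = False, P = True, V = True, W = True, B = False, K = False

Set D = False.
  then (D OR NOT G) forces G = False.
Set Q = False.
Set C = False.
Set S = False.
Set P = True.
  then (NOT K OR NOT P) forces K = False.
Set V = True.
Set W = True.
Set B = False.
All clauses satisfied.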